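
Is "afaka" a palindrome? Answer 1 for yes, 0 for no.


Input: afaka
Reversed: akafa
  Compare pos 0 ('a') with pos 4 ('a'): match
  Compare pos 1 ('f') with pos 3 ('k'): MISMATCH
Result: not a palindrome

0


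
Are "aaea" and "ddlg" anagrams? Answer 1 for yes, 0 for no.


Strings: "aaea", "ddlg"
Sorted first:  aaae
Sorted second: ddgl
Differ at position 0: 'a' vs 'd' => not anagrams

0


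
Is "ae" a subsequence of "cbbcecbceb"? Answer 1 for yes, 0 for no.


Check if "ae" is a subsequence of "cbbcecbceb"
Greedy scan:
  Position 0 ('c'): no match needed
  Position 1 ('b'): no match needed
  Position 2 ('b'): no match needed
  Position 3 ('c'): no match needed
  Position 4 ('e'): no match needed
  Position 5 ('c'): no match needed
  Position 6 ('b'): no match needed
  Position 7 ('c'): no match needed
  Position 8 ('e'): no match needed
  Position 9 ('b'): no match needed
Only matched 0/2 characters => not a subsequence

0


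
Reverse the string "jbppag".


Input: jbppag
Reading characters right to left:
  Position 5: 'g'
  Position 4: 'a'
  Position 3: 'p'
  Position 2: 'p'
  Position 1: 'b'
  Position 0: 'j'
Reversed: gappbj

gappbj


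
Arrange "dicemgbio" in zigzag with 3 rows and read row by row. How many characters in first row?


Zigzag "dicemgbio" into 3 rows:
Placing characters:
  'd' => row 0
  'i' => row 1
  'c' => row 2
  'e' => row 1
  'm' => row 0
  'g' => row 1
  'b' => row 2
  'i' => row 1
  'o' => row 0
Rows:
  Row 0: "dmo"
  Row 1: "iegi"
  Row 2: "cb"
First row length: 3

3


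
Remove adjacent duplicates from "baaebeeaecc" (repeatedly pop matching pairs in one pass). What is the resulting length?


Input: baaebeeaecc
Stack-based adjacent duplicate removal:
  Read 'b': push. Stack: b
  Read 'a': push. Stack: ba
  Read 'a': matches stack top 'a' => pop. Stack: b
  Read 'e': push. Stack: be
  Read 'b': push. Stack: beb
  Read 'e': push. Stack: bebe
  Read 'e': matches stack top 'e' => pop. Stack: beb
  Read 'a': push. Stack: beba
  Read 'e': push. Stack: bebae
  Read 'c': push. Stack: bebaec
  Read 'c': matches stack top 'c' => pop. Stack: bebae
Final stack: "bebae" (length 5)

5


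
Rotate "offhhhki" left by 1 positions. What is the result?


Input: "offhhhki", rotate left by 1
First 1 characters: "o"
Remaining characters: "ffhhhki"
Concatenate remaining + first: "ffhhhki" + "o" = "ffhhhkio"

ffhhhkio


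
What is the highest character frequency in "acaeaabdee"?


Input: acaeaabdee
Character counts:
  'a': 4
  'b': 1
  'c': 1
  'd': 1
  'e': 3
Maximum frequency: 4

4


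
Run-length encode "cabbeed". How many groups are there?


Input: cabbeed
Scanning for consecutive runs:
  Group 1: 'c' x 1 (positions 0-0)
  Group 2: 'a' x 1 (positions 1-1)
  Group 3: 'b' x 2 (positions 2-3)
  Group 4: 'e' x 2 (positions 4-5)
  Group 5: 'd' x 1 (positions 6-6)
Total groups: 5

5


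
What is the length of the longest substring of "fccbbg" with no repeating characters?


Input: "fccbbg"
Sliding window (track last position of each char):
  Position 0 ('f'): window [0,0] length 1 -- new best
  Position 1 ('c'): window [0,1] length 2 -- new best
  Position 2 ('c'): repeat (last at 1), move window start to 2
  Position 2 ('c'): window [2,2] length 1
  Position 3 ('b'): window [2,3] length 2
  Position 4 ('b'): repeat (last at 3), move window start to 4
  Position 4 ('b'): window [4,4] length 1
  Position 5 ('g'): window [4,5] length 2
Longest substring with no repeats: "fc" with length 2

2


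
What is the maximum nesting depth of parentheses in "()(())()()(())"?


Input: "()(())()()(())"
Tracking depth:
  Position 0 '(': depth becomes 1
  Position 1 ')': depth becomes 0
  Position 2 '(': depth becomes 1
  Position 3 '(': depth becomes 2
  Position 4 ')': depth becomes 1
  Position 5 ')': depth becomes 0
  Position 6 '(': depth becomes 1
  Position 7 ')': depth becomes 0
  Position 8 '(': depth becomes 1
  Position 9 ')': depth becomes 0
  Position 10 '(': depth becomes 1
  Position 11 '(': depth becomes 2
  Position 12 ')': depth becomes 1
  Position 13 ')': depth becomes 0
Maximum depth reached: 2

2


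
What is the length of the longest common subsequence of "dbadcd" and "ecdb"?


LCS of "dbadcd" and "ecdb"
DP table:
           e    c    d    b
      0    0    0    0    0
  d   0    0    0    1    1
  b   0    0    0    1    2
  a   0    0    0    1    2
  d   0    0    0    1    2
  c   0    0    1    1    2
  d   0    0    1    2    2
LCS length = dp[6][4] = 2

2


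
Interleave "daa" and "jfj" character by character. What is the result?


Interleaving "daa" and "jfj":
  Position 0: 'd' from first, 'j' from second => "dj"
  Position 1: 'a' from first, 'f' from second => "af"
  Position 2: 'a' from first, 'j' from second => "aj"
Result: djafaj

djafaj


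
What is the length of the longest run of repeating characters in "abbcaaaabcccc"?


Input: "abbcaaaabcccc"
Scanning for longest run:
  Position 1 ('b'): new char, reset run to 1
  Position 2 ('b'): continues run of 'b', length=2
  Position 3 ('c'): new char, reset run to 1
  Position 4 ('a'): new char, reset run to 1
  Position 5 ('a'): continues run of 'a', length=2
  Position 6 ('a'): continues run of 'a', length=3
  Position 7 ('a'): continues run of 'a', length=4
  Position 8 ('b'): new char, reset run to 1
  Position 9 ('c'): new char, reset run to 1
  Position 10 ('c'): continues run of 'c', length=2
  Position 11 ('c'): continues run of 'c', length=3
  Position 12 ('c'): continues run of 'c', length=4
Longest run: 'a' with length 4

4


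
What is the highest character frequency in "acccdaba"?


Input: acccdaba
Character counts:
  'a': 3
  'b': 1
  'c': 3
  'd': 1
Maximum frequency: 3

3


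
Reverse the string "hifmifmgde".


Input: hifmifmgde
Reading characters right to left:
  Position 9: 'e'
  Position 8: 'd'
  Position 7: 'g'
  Position 6: 'm'
  Position 5: 'f'
  Position 4: 'i'
  Position 3: 'm'
  Position 2: 'f'
  Position 1: 'i'
  Position 0: 'h'
Reversed: edgmfimfih

edgmfimfih


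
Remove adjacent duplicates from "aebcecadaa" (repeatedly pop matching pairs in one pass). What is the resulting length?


Input: aebcecadaa
Stack-based adjacent duplicate removal:
  Read 'a': push. Stack: a
  Read 'e': push. Stack: ae
  Read 'b': push. Stack: aeb
  Read 'c': push. Stack: aebc
  Read 'e': push. Stack: aebce
  Read 'c': push. Stack: aebcec
  Read 'a': push. Stack: aebceca
  Read 'd': push. Stack: aebcecad
  Read 'a': push. Stack: aebcecada
  Read 'a': matches stack top 'a' => pop. Stack: aebcecad
Final stack: "aebcecad" (length 8)

8


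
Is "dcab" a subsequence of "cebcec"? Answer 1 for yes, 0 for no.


Check if "dcab" is a subsequence of "cebcec"
Greedy scan:
  Position 0 ('c'): no match needed
  Position 1 ('e'): no match needed
  Position 2 ('b'): no match needed
  Position 3 ('c'): no match needed
  Position 4 ('e'): no match needed
  Position 5 ('c'): no match needed
Only matched 0/4 characters => not a subsequence

0


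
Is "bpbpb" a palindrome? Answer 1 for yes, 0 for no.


Input: bpbpb
Reversed: bpbpb
  Compare pos 0 ('b') with pos 4 ('b'): match
  Compare pos 1 ('p') with pos 3 ('p'): match
Result: palindrome

1


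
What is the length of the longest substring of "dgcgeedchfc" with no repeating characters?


Input: "dgcgeedchfc"
Sliding window (track last position of each char):
  Position 0 ('d'): window [0,0] length 1 -- new best
  Position 1 ('g'): window [0,1] length 2 -- new best
  Position 2 ('c'): window [0,2] length 3 -- new best
  Position 3 ('g'): repeat (last at 1), move window start to 2
  Position 3 ('g'): window [2,3] length 2
  Position 4 ('e'): window [2,4] length 3
  Position 5 ('e'): repeat (last at 4), move window start to 5
  Position 5 ('e'): window [5,5] length 1
  Position 6 ('d'): window [5,6] length 2
  Position 7 ('c'): window [5,7] length 3
  Position 8 ('h'): window [5,8] length 4 -- new best
  Position 9 ('f'): window [5,9] length 5 -- new best
  Position 10 ('c'): repeat (last at 7), move window start to 8
  Position 10 ('c'): window [8,10] length 3
Longest substring with no repeats: "edchf" with length 5

5


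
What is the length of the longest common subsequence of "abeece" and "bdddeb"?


LCS of "abeece" and "bdddeb"
DP table:
           b    d    d    d    e    b
      0    0    0    0    0    0    0
  a   0    0    0    0    0    0    0
  b   0    1    1    1    1    1    1
  e   0    1    1    1    1    2    2
  e   0    1    1    1    1    2    2
  c   0    1    1    1    1    2    2
  e   0    1    1    1    1    2    2
LCS length = dp[6][6] = 2

2


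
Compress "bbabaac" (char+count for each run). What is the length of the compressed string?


Input: bbabaac
Runs:
  'b' x 2 => "b2"
  'a' x 1 => "a1"
  'b' x 1 => "b1"
  'a' x 2 => "a2"
  'c' x 1 => "c1"
Compressed: "b2a1b1a2c1"
Compressed length: 10

10


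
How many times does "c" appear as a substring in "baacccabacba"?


Searching for "c" in "baacccabacba"
Scanning each position:
  Position 0: "b" => no
  Position 1: "a" => no
  Position 2: "a" => no
  Position 3: "c" => MATCH
  Position 4: "c" => MATCH
  Position 5: "c" => MATCH
  Position 6: "a" => no
  Position 7: "b" => no
  Position 8: "a" => no
  Position 9: "c" => MATCH
  Position 10: "b" => no
  Position 11: "a" => no
Total occurrences: 4

4


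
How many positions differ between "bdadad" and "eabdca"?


Comparing "bdadad" and "eabdca" position by position:
  Position 0: 'b' vs 'e' => DIFFER
  Position 1: 'd' vs 'a' => DIFFER
  Position 2: 'a' vs 'b' => DIFFER
  Position 3: 'd' vs 'd' => same
  Position 4: 'a' vs 'c' => DIFFER
  Position 5: 'd' vs 'a' => DIFFER
Positions that differ: 5

5


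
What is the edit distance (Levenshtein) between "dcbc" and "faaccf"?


Computing edit distance: "dcbc" -> "faaccf"
DP table:
           f    a    a    c    c    f
      0    1    2    3    4    5    6
  d   1    1    2    3    4    5    6
  c   2    2    2    3    3    4    5
  b   3    3    3    3    4    4    5
  c   4    4    4    4    3    4    5
Edit distance = dp[4][6] = 5

5


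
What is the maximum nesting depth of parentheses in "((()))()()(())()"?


Input: "((()))()()(())()"
Tracking depth:
  Position 0 '(': depth becomes 1
  Position 1 '(': depth becomes 2
  Position 2 '(': depth becomes 3
  Position 3 ')': depth becomes 2
  Position 4 ')': depth becomes 1
  Position 5 ')': depth becomes 0
  Position 6 '(': depth becomes 1
  Position 7 ')': depth becomes 0
  Position 8 '(': depth becomes 1
  Position 9 ')': depth becomes 0
  Position 10 '(': depth becomes 1
  Position 11 '(': depth becomes 2
  Position 12 ')': depth becomes 1
  Position 13 ')': depth becomes 0
  Position 14 '(': depth becomes 1
  Position 15 ')': depth becomes 0
Maximum depth reached: 3

3


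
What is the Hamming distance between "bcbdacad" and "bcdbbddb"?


Comparing "bcbdacad" and "bcdbbddb" position by position:
  Position 0: 'b' vs 'b' => same
  Position 1: 'c' vs 'c' => same
  Position 2: 'b' vs 'd' => differ
  Position 3: 'd' vs 'b' => differ
  Position 4: 'a' vs 'b' => differ
  Position 5: 'c' vs 'd' => differ
  Position 6: 'a' vs 'd' => differ
  Position 7: 'd' vs 'b' => differ
Total differences (Hamming distance): 6

6


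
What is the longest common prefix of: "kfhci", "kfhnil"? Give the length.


Words: kfhci, kfhnil
  Position 0: all 'k' => match
  Position 1: all 'f' => match
  Position 2: all 'h' => match
  Position 3: ('c', 'n') => mismatch, stop
LCP = "kfh" (length 3)

3


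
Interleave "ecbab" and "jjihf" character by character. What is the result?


Interleaving "ecbab" and "jjihf":
  Position 0: 'e' from first, 'j' from second => "ej"
  Position 1: 'c' from first, 'j' from second => "cj"
  Position 2: 'b' from first, 'i' from second => "bi"
  Position 3: 'a' from first, 'h' from second => "ah"
  Position 4: 'b' from first, 'f' from second => "bf"
Result: ejcjbiahbf

ejcjbiahbf


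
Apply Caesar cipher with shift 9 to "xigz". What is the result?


Caesar cipher: shift "xigz" by 9
  'x' (pos 23) + 9 = pos 6 = 'g'
  'i' (pos 8) + 9 = pos 17 = 'r'
  'g' (pos 6) + 9 = pos 15 = 'p'
  'z' (pos 25) + 9 = pos 8 = 'i'
Result: grpi

grpi


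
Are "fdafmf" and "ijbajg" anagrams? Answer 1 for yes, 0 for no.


Strings: "fdafmf", "ijbajg"
Sorted first:  adfffm
Sorted second: abgijj
Differ at position 1: 'd' vs 'b' => not anagrams

0


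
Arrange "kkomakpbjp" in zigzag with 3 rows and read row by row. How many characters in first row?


Zigzag "kkomakpbjp" into 3 rows:
Placing characters:
  'k' => row 0
  'k' => row 1
  'o' => row 2
  'm' => row 1
  'a' => row 0
  'k' => row 1
  'p' => row 2
  'b' => row 1
  'j' => row 0
  'p' => row 1
Rows:
  Row 0: "kaj"
  Row 1: "kmkbp"
  Row 2: "op"
First row length: 3

3


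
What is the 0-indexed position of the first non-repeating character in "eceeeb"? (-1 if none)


Input: eceeeb
Character frequencies:
  'b': 1
  'c': 1
  'e': 4
Scanning left to right for freq == 1:
  Position 0 ('e'): freq=4, skip
  Position 1 ('c'): unique! => answer = 1

1


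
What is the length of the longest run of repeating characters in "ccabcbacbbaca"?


Input: "ccabcbacbbaca"
Scanning for longest run:
  Position 1 ('c'): continues run of 'c', length=2
  Position 2 ('a'): new char, reset run to 1
  Position 3 ('b'): new char, reset run to 1
  Position 4 ('c'): new char, reset run to 1
  Position 5 ('b'): new char, reset run to 1
  Position 6 ('a'): new char, reset run to 1
  Position 7 ('c'): new char, reset run to 1
  Position 8 ('b'): new char, reset run to 1
  Position 9 ('b'): continues run of 'b', length=2
  Position 10 ('a'): new char, reset run to 1
  Position 11 ('c'): new char, reset run to 1
  Position 12 ('a'): new char, reset run to 1
Longest run: 'c' with length 2

2


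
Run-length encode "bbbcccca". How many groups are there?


Input: bbbcccca
Scanning for consecutive runs:
  Group 1: 'b' x 3 (positions 0-2)
  Group 2: 'c' x 4 (positions 3-6)
  Group 3: 'a' x 1 (positions 7-7)
Total groups: 3

3


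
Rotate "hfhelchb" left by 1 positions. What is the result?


Input: "hfhelchb", rotate left by 1
First 1 characters: "h"
Remaining characters: "fhelchb"
Concatenate remaining + first: "fhelchb" + "h" = "fhelchbh"

fhelchbh


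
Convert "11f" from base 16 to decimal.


Input: "11f" in base 16
Positional expansion:
  Digit '1' (value 1) x 16^2 = 256
  Digit '1' (value 1) x 16^1 = 16
  Digit 'f' (value 15) x 16^0 = 15
Sum = 287

287


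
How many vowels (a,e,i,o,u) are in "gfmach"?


Input: gfmach
Checking each character:
  'g' at position 0: consonant
  'f' at position 1: consonant
  'm' at position 2: consonant
  'a' at position 3: vowel (running total: 1)
  'c' at position 4: consonant
  'h' at position 5: consonant
Total vowels: 1

1


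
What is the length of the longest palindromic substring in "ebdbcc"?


Input: "ebdbcc"
Checking substrings for palindromes:
  [1:4] "bdb" (len 3) => palindrome
  [4:6] "cc" (len 2) => palindrome
Longest palindromic substring: "bdb" with length 3

3


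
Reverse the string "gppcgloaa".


Input: gppcgloaa
Reading characters right to left:
  Position 8: 'a'
  Position 7: 'a'
  Position 6: 'o'
  Position 5: 'l'
  Position 4: 'g'
  Position 3: 'c'
  Position 2: 'p'
  Position 1: 'p'
  Position 0: 'g'
Reversed: aaolgcppg

aaolgcppg


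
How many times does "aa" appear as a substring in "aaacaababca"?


Searching for "aa" in "aaacaababca"
Scanning each position:
  Position 0: "aa" => MATCH
  Position 1: "aa" => MATCH
  Position 2: "ac" => no
  Position 3: "ca" => no
  Position 4: "aa" => MATCH
  Position 5: "ab" => no
  Position 6: "ba" => no
  Position 7: "ab" => no
  Position 8: "bc" => no
  Position 9: "ca" => no
Total occurrences: 3

3


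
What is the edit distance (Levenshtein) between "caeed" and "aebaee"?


Computing edit distance: "caeed" -> "aebaee"
DP table:
           a    e    b    a    e    e
      0    1    2    3    4    5    6
  c   1    1    2    3    4    5    6
  a   2    1    2    3    3    4    5
  e   3    2    1    2    3    3    4
  e   4    3    2    2    3    3    3
  d   5    4    3    3    3    4    4
Edit distance = dp[5][6] = 4

4


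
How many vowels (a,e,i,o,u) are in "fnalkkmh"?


Input: fnalkkmh
Checking each character:
  'f' at position 0: consonant
  'n' at position 1: consonant
  'a' at position 2: vowel (running total: 1)
  'l' at position 3: consonant
  'k' at position 4: consonant
  'k' at position 5: consonant
  'm' at position 6: consonant
  'h' at position 7: consonant
Total vowels: 1

1


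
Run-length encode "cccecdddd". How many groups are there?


Input: cccecdddd
Scanning for consecutive runs:
  Group 1: 'c' x 3 (positions 0-2)
  Group 2: 'e' x 1 (positions 3-3)
  Group 3: 'c' x 1 (positions 4-4)
  Group 4: 'd' x 4 (positions 5-8)
Total groups: 4

4


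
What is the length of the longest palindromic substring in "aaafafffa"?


Input: "aaafafffa"
Checking substrings for palindromes:
  [4:9] "afffa" (len 5) => palindrome
  [0:3] "aaa" (len 3) => palindrome
  [2:5] "afa" (len 3) => palindrome
  [3:6] "faf" (len 3) => palindrome
  [5:8] "fff" (len 3) => palindrome
  [0:2] "aa" (len 2) => palindrome
Longest palindromic substring: "afffa" with length 5

5


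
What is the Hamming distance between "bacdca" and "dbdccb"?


Comparing "bacdca" and "dbdccb" position by position:
  Position 0: 'b' vs 'd' => differ
  Position 1: 'a' vs 'b' => differ
  Position 2: 'c' vs 'd' => differ
  Position 3: 'd' vs 'c' => differ
  Position 4: 'c' vs 'c' => same
  Position 5: 'a' vs 'b' => differ
Total differences (Hamming distance): 5

5


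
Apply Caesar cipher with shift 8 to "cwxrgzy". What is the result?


Caesar cipher: shift "cwxrgzy" by 8
  'c' (pos 2) + 8 = pos 10 = 'k'
  'w' (pos 22) + 8 = pos 4 = 'e'
  'x' (pos 23) + 8 = pos 5 = 'f'
  'r' (pos 17) + 8 = pos 25 = 'z'
  'g' (pos 6) + 8 = pos 14 = 'o'
  'z' (pos 25) + 8 = pos 7 = 'h'
  'y' (pos 24) + 8 = pos 6 = 'g'
Result: kefzohg

kefzohg


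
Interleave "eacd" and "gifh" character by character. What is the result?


Interleaving "eacd" and "gifh":
  Position 0: 'e' from first, 'g' from second => "eg"
  Position 1: 'a' from first, 'i' from second => "ai"
  Position 2: 'c' from first, 'f' from second => "cf"
  Position 3: 'd' from first, 'h' from second => "dh"
Result: egaicfdh

egaicfdh


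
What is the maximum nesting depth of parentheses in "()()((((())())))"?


Input: "()()((((())())))"
Tracking depth:
  Position 0 '(': depth becomes 1
  Position 1 ')': depth becomes 0
  Position 2 '(': depth becomes 1
  Position 3 ')': depth becomes 0
  Position 4 '(': depth becomes 1
  Position 5 '(': depth becomes 2
  Position 6 '(': depth becomes 3
  Position 7 '(': depth becomes 4
  Position 8 '(': depth becomes 5
  Position 9 ')': depth becomes 4
  Position 10 ')': depth becomes 3
  Position 11 '(': depth becomes 4
  Position 12 ')': depth becomes 3
  Position 13 ')': depth becomes 2
  Position 14 ')': depth becomes 1
  Position 15 ')': depth becomes 0
Maximum depth reached: 5

5


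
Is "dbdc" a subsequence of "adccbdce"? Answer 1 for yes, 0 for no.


Check if "dbdc" is a subsequence of "adccbdce"
Greedy scan:
  Position 0 ('a'): no match needed
  Position 1 ('d'): matches sub[0] = 'd'
  Position 2 ('c'): no match needed
  Position 3 ('c'): no match needed
  Position 4 ('b'): matches sub[1] = 'b'
  Position 5 ('d'): matches sub[2] = 'd'
  Position 6 ('c'): matches sub[3] = 'c'
  Position 7 ('e'): no match needed
All 4 characters matched => is a subsequence

1


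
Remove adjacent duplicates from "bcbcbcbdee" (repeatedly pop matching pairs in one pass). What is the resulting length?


Input: bcbcbcbdee
Stack-based adjacent duplicate removal:
  Read 'b': push. Stack: b
  Read 'c': push. Stack: bc
  Read 'b': push. Stack: bcb
  Read 'c': push. Stack: bcbc
  Read 'b': push. Stack: bcbcb
  Read 'c': push. Stack: bcbcbc
  Read 'b': push. Stack: bcbcbcb
  Read 'd': push. Stack: bcbcbcbd
  Read 'e': push. Stack: bcbcbcbde
  Read 'e': matches stack top 'e' => pop. Stack: bcbcbcbd
Final stack: "bcbcbcbd" (length 8)

8


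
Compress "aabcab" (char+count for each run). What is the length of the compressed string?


Input: aabcab
Runs:
  'a' x 2 => "a2"
  'b' x 1 => "b1"
  'c' x 1 => "c1"
  'a' x 1 => "a1"
  'b' x 1 => "b1"
Compressed: "a2b1c1a1b1"
Compressed length: 10

10


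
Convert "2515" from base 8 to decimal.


Input: "2515" in base 8
Positional expansion:
  Digit '2' (value 2) x 8^3 = 1024
  Digit '5' (value 5) x 8^2 = 320
  Digit '1' (value 1) x 8^1 = 8
  Digit '5' (value 5) x 8^0 = 5
Sum = 1357

1357


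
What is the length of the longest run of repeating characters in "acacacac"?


Input: "acacacac"
Scanning for longest run:
  Position 1 ('c'): new char, reset run to 1
  Position 2 ('a'): new char, reset run to 1
  Position 3 ('c'): new char, reset run to 1
  Position 4 ('a'): new char, reset run to 1
  Position 5 ('c'): new char, reset run to 1
  Position 6 ('a'): new char, reset run to 1
  Position 7 ('c'): new char, reset run to 1
Longest run: 'a' with length 1

1


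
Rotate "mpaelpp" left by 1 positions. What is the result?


Input: "mpaelpp", rotate left by 1
First 1 characters: "m"
Remaining characters: "paelpp"
Concatenate remaining + first: "paelpp" + "m" = "paelppm"

paelppm


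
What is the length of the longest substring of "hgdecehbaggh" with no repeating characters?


Input: "hgdecehbaggh"
Sliding window (track last position of each char):
  Position 0 ('h'): window [0,0] length 1 -- new best
  Position 1 ('g'): window [0,1] length 2 -- new best
  Position 2 ('d'): window [0,2] length 3 -- new best
  Position 3 ('e'): window [0,3] length 4 -- new best
  Position 4 ('c'): window [0,4] length 5 -- new best
  Position 5 ('e'): repeat (last at 3), move window start to 4
  Position 5 ('e'): window [4,5] length 2
  Position 6 ('h'): window [4,6] length 3
  Position 7 ('b'): window [4,7] length 4
  Position 8 ('a'): window [4,8] length 5
  Position 9 ('g'): window [4,9] length 6 -- new best
  Position 10 ('g'): repeat (last at 9), move window start to 10
  Position 10 ('g'): window [10,10] length 1
  Position 11 ('h'): window [10,11] length 2
Longest substring with no repeats: "cehbag" with length 6

6


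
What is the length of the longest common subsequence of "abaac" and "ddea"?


LCS of "abaac" and "ddea"
DP table:
           d    d    e    a
      0    0    0    0    0
  a   0    0    0    0    1
  b   0    0    0    0    1
  a   0    0    0    0    1
  a   0    0    0    0    1
  c   0    0    0    0    1
LCS length = dp[5][4] = 1

1


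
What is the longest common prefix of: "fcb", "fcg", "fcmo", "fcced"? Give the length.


Words: fcb, fcg, fcmo, fcced
  Position 0: all 'f' => match
  Position 1: all 'c' => match
  Position 2: ('b', 'g', 'm', 'c') => mismatch, stop
LCP = "fc" (length 2)

2


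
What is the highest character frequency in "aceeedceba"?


Input: aceeedceba
Character counts:
  'a': 2
  'b': 1
  'c': 2
  'd': 1
  'e': 4
Maximum frequency: 4

4


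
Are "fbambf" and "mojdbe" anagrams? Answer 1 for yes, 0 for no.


Strings: "fbambf", "mojdbe"
Sorted first:  abbffm
Sorted second: bdejmo
Differ at position 0: 'a' vs 'b' => not anagrams

0


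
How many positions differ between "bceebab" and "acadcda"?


Comparing "bceebab" and "acadcda" position by position:
  Position 0: 'b' vs 'a' => DIFFER
  Position 1: 'c' vs 'c' => same
  Position 2: 'e' vs 'a' => DIFFER
  Position 3: 'e' vs 'd' => DIFFER
  Position 4: 'b' vs 'c' => DIFFER
  Position 5: 'a' vs 'd' => DIFFER
  Position 6: 'b' vs 'a' => DIFFER
Positions that differ: 6

6


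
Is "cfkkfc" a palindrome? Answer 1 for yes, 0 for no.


Input: cfkkfc
Reversed: cfkkfc
  Compare pos 0 ('c') with pos 5 ('c'): match
  Compare pos 1 ('f') with pos 4 ('f'): match
  Compare pos 2 ('k') with pos 3 ('k'): match
Result: palindrome

1


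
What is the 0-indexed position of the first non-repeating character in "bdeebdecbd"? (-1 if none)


Input: bdeebdecbd
Character frequencies:
  'b': 3
  'c': 1
  'd': 3
  'e': 3
Scanning left to right for freq == 1:
  Position 0 ('b'): freq=3, skip
  Position 1 ('d'): freq=3, skip
  Position 2 ('e'): freq=3, skip
  Position 3 ('e'): freq=3, skip
  Position 4 ('b'): freq=3, skip
  Position 5 ('d'): freq=3, skip
  Position 6 ('e'): freq=3, skip
  Position 7 ('c'): unique! => answer = 7

7


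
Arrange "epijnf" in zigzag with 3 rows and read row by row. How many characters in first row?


Zigzag "epijnf" into 3 rows:
Placing characters:
  'e' => row 0
  'p' => row 1
  'i' => row 2
  'j' => row 1
  'n' => row 0
  'f' => row 1
Rows:
  Row 0: "en"
  Row 1: "pjf"
  Row 2: "i"
First row length: 2

2


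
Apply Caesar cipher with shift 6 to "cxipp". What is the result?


Caesar cipher: shift "cxipp" by 6
  'c' (pos 2) + 6 = pos 8 = 'i'
  'x' (pos 23) + 6 = pos 3 = 'd'
  'i' (pos 8) + 6 = pos 14 = 'o'
  'p' (pos 15) + 6 = pos 21 = 'v'
  'p' (pos 15) + 6 = pos 21 = 'v'
Result: idovv

idovv


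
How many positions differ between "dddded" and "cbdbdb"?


Comparing "dddded" and "cbdbdb" position by position:
  Position 0: 'd' vs 'c' => DIFFER
  Position 1: 'd' vs 'b' => DIFFER
  Position 2: 'd' vs 'd' => same
  Position 3: 'd' vs 'b' => DIFFER
  Position 4: 'e' vs 'd' => DIFFER
  Position 5: 'd' vs 'b' => DIFFER
Positions that differ: 5

5


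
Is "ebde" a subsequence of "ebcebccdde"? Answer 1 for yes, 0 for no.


Check if "ebde" is a subsequence of "ebcebccdde"
Greedy scan:
  Position 0 ('e'): matches sub[0] = 'e'
  Position 1 ('b'): matches sub[1] = 'b'
  Position 2 ('c'): no match needed
  Position 3 ('e'): no match needed
  Position 4 ('b'): no match needed
  Position 5 ('c'): no match needed
  Position 6 ('c'): no match needed
  Position 7 ('d'): matches sub[2] = 'd'
  Position 8 ('d'): no match needed
  Position 9 ('e'): matches sub[3] = 'e'
All 4 characters matched => is a subsequence

1


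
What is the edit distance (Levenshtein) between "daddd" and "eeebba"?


Computing edit distance: "daddd" -> "eeebba"
DP table:
           e    e    e    b    b    a
      0    1    2    3    4    5    6
  d   1    1    2    3    4    5    6
  a   2    2    2    3    4    5    5
  d   3    3    3    3    4    5    6
  d   4    4    4    4    4    5    6
  d   5    5    5    5    5    5    6
Edit distance = dp[5][6] = 6

6


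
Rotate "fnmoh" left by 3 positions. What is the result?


Input: "fnmoh", rotate left by 3
First 3 characters: "fnm"
Remaining characters: "oh"
Concatenate remaining + first: "oh" + "fnm" = "ohfnm"

ohfnm


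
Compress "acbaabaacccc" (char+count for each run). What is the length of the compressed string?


Input: acbaabaacccc
Runs:
  'a' x 1 => "a1"
  'c' x 1 => "c1"
  'b' x 1 => "b1"
  'a' x 2 => "a2"
  'b' x 1 => "b1"
  'a' x 2 => "a2"
  'c' x 4 => "c4"
Compressed: "a1c1b1a2b1a2c4"
Compressed length: 14

14


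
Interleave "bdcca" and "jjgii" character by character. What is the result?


Interleaving "bdcca" and "jjgii":
  Position 0: 'b' from first, 'j' from second => "bj"
  Position 1: 'd' from first, 'j' from second => "dj"
  Position 2: 'c' from first, 'g' from second => "cg"
  Position 3: 'c' from first, 'i' from second => "ci"
  Position 4: 'a' from first, 'i' from second => "ai"
Result: bjdjcgciai

bjdjcgciai


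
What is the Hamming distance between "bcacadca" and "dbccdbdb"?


Comparing "bcacadca" and "dbccdbdb" position by position:
  Position 0: 'b' vs 'd' => differ
  Position 1: 'c' vs 'b' => differ
  Position 2: 'a' vs 'c' => differ
  Position 3: 'c' vs 'c' => same
  Position 4: 'a' vs 'd' => differ
  Position 5: 'd' vs 'b' => differ
  Position 6: 'c' vs 'd' => differ
  Position 7: 'a' vs 'b' => differ
Total differences (Hamming distance): 7

7


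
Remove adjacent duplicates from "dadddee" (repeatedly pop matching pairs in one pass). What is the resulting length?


Input: dadddee
Stack-based adjacent duplicate removal:
  Read 'd': push. Stack: d
  Read 'a': push. Stack: da
  Read 'd': push. Stack: dad
  Read 'd': matches stack top 'd' => pop. Stack: da
  Read 'd': push. Stack: dad
  Read 'e': push. Stack: dade
  Read 'e': matches stack top 'e' => pop. Stack: dad
Final stack: "dad" (length 3)

3


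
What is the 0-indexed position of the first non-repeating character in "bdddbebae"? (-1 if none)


Input: bdddbebae
Character frequencies:
  'a': 1
  'b': 3
  'd': 3
  'e': 2
Scanning left to right for freq == 1:
  Position 0 ('b'): freq=3, skip
  Position 1 ('d'): freq=3, skip
  Position 2 ('d'): freq=3, skip
  Position 3 ('d'): freq=3, skip
  Position 4 ('b'): freq=3, skip
  Position 5 ('e'): freq=2, skip
  Position 6 ('b'): freq=3, skip
  Position 7 ('a'): unique! => answer = 7

7


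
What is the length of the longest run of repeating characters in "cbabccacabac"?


Input: "cbabccacabac"
Scanning for longest run:
  Position 1 ('b'): new char, reset run to 1
  Position 2 ('a'): new char, reset run to 1
  Position 3 ('b'): new char, reset run to 1
  Position 4 ('c'): new char, reset run to 1
  Position 5 ('c'): continues run of 'c', length=2
  Position 6 ('a'): new char, reset run to 1
  Position 7 ('c'): new char, reset run to 1
  Position 8 ('a'): new char, reset run to 1
  Position 9 ('b'): new char, reset run to 1
  Position 10 ('a'): new char, reset run to 1
  Position 11 ('c'): new char, reset run to 1
Longest run: 'c' with length 2

2


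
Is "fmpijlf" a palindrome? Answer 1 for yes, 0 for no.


Input: fmpijlf
Reversed: fljipmf
  Compare pos 0 ('f') with pos 6 ('f'): match
  Compare pos 1 ('m') with pos 5 ('l'): MISMATCH
  Compare pos 2 ('p') with pos 4 ('j'): MISMATCH
Result: not a palindrome

0


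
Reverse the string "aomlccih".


Input: aomlccih
Reading characters right to left:
  Position 7: 'h'
  Position 6: 'i'
  Position 5: 'c'
  Position 4: 'c'
  Position 3: 'l'
  Position 2: 'm'
  Position 1: 'o'
  Position 0: 'a'
Reversed: hicclmoa

hicclmoa


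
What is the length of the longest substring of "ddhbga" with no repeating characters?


Input: "ddhbga"
Sliding window (track last position of each char):
  Position 0 ('d'): window [0,0] length 1 -- new best
  Position 1 ('d'): repeat (last at 0), move window start to 1
  Position 1 ('d'): window [1,1] length 1
  Position 2 ('h'): window [1,2] length 2 -- new best
  Position 3 ('b'): window [1,3] length 3 -- new best
  Position 4 ('g'): window [1,4] length 4 -- new best
  Position 5 ('a'): window [1,5] length 5 -- new best
Longest substring with no repeats: "dhbga" with length 5

5


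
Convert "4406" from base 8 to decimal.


Input: "4406" in base 8
Positional expansion:
  Digit '4' (value 4) x 8^3 = 2048
  Digit '4' (value 4) x 8^2 = 256
  Digit '0' (value 0) x 8^1 = 0
  Digit '6' (value 6) x 8^0 = 6
Sum = 2310

2310


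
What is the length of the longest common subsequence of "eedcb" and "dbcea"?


LCS of "eedcb" and "dbcea"
DP table:
           d    b    c    e    a
      0    0    0    0    0    0
  e   0    0    0    0    1    1
  e   0    0    0    0    1    1
  d   0    1    1    1    1    1
  c   0    1    1    2    2    2
  b   0    1    2    2    2    2
LCS length = dp[5][5] = 2

2


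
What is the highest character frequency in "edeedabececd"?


Input: edeedabececd
Character counts:
  'a': 1
  'b': 1
  'c': 2
  'd': 3
  'e': 5
Maximum frequency: 5

5


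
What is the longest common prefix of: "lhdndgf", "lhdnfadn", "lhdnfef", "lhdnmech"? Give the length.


Words: lhdndgf, lhdnfadn, lhdnfef, lhdnmech
  Position 0: all 'l' => match
  Position 1: all 'h' => match
  Position 2: all 'd' => match
  Position 3: all 'n' => match
  Position 4: ('d', 'f', 'f', 'm') => mismatch, stop
LCP = "lhdn" (length 4)

4


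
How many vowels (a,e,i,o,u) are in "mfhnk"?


Input: mfhnk
Checking each character:
  'm' at position 0: consonant
  'f' at position 1: consonant
  'h' at position 2: consonant
  'n' at position 3: consonant
  'k' at position 4: consonant
Total vowels: 0

0


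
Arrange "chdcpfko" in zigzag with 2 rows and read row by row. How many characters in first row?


Zigzag "chdcpfko" into 2 rows:
Placing characters:
  'c' => row 0
  'h' => row 1
  'd' => row 0
  'c' => row 1
  'p' => row 0
  'f' => row 1
  'k' => row 0
  'o' => row 1
Rows:
  Row 0: "cdpk"
  Row 1: "hcfo"
First row length: 4

4


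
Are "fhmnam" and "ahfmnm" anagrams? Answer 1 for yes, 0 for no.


Strings: "fhmnam", "ahfmnm"
Sorted first:  afhmmn
Sorted second: afhmmn
Sorted forms match => anagrams

1


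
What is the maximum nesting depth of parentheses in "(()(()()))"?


Input: "(()(()()))"
Tracking depth:
  Position 0 '(': depth becomes 1
  Position 1 '(': depth becomes 2
  Position 2 ')': depth becomes 1
  Position 3 '(': depth becomes 2
  Position 4 '(': depth becomes 3
  Position 5 ')': depth becomes 2
  Position 6 '(': depth becomes 3
  Position 7 ')': depth becomes 2
  Position 8 ')': depth becomes 1
  Position 9 ')': depth becomes 0
Maximum depth reached: 3

3


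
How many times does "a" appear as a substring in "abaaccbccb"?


Searching for "a" in "abaaccbccb"
Scanning each position:
  Position 0: "a" => MATCH
  Position 1: "b" => no
  Position 2: "a" => MATCH
  Position 3: "a" => MATCH
  Position 4: "c" => no
  Position 5: "c" => no
  Position 6: "b" => no
  Position 7: "c" => no
  Position 8: "c" => no
  Position 9: "b" => no
Total occurrences: 3

3


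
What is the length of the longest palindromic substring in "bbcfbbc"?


Input: "bbcfbbc"
Checking substrings for palindromes:
  [0:2] "bb" (len 2) => palindrome
  [4:6] "bb" (len 2) => palindrome
Longest palindromic substring: "bb" with length 2

2


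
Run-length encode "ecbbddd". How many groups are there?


Input: ecbbddd
Scanning for consecutive runs:
  Group 1: 'e' x 1 (positions 0-0)
  Group 2: 'c' x 1 (positions 1-1)
  Group 3: 'b' x 2 (positions 2-3)
  Group 4: 'd' x 3 (positions 4-6)
Total groups: 4

4


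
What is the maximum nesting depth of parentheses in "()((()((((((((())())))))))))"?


Input: "()((()((((((((())())))))))))"
Tracking depth:
  Position 0 '(': depth becomes 1
  Position 1 ')': depth becomes 0
  Position 2 '(': depth becomes 1
  Position 3 '(': depth becomes 2
  Position 4 '(': depth becomes 3
  Position 5 ')': depth becomes 2
  Position 6 '(': depth becomes 3
  Position 7 '(': depth becomes 4
  Position 8 '(': depth becomes 5
  Position 9 '(': depth becomes 6
  Position 10 '(': depth becomes 7
  Position 11 '(': depth becomes 8
  Position 12 '(': depth becomes 9
  Position 13 '(': depth becomes 10
  Position 14 '(': depth becomes 11
  Position 15 ')': depth becomes 10
  Position 16 ')': depth becomes 9
  Position 17 '(': depth becomes 10
  Position 18 ')': depth becomes 9
  Position 19 ')': depth becomes 8
  Position 20 ')': depth becomes 7
  Position 21 ')': depth becomes 6
  Position 22 ')': depth becomes 5
  Position 23 ')': depth becomes 4
  Position 24 ')': depth becomes 3
  Position 25 ')': depth becomes 2
  Position 26 ')': depth becomes 1
  Position 27 ')': depth becomes 0
Maximum depth reached: 11

11


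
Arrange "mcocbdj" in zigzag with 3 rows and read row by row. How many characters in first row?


Zigzag "mcocbdj" into 3 rows:
Placing characters:
  'm' => row 0
  'c' => row 1
  'o' => row 2
  'c' => row 1
  'b' => row 0
  'd' => row 1
  'j' => row 2
Rows:
  Row 0: "mb"
  Row 1: "ccd"
  Row 2: "oj"
First row length: 2

2


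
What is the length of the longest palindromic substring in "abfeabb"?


Input: "abfeabb"
Checking substrings for palindromes:
  [5:7] "bb" (len 2) => palindrome
Longest palindromic substring: "bb" with length 2

2


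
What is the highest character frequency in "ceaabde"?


Input: ceaabde
Character counts:
  'a': 2
  'b': 1
  'c': 1
  'd': 1
  'e': 2
Maximum frequency: 2

2


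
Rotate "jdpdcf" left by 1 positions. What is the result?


Input: "jdpdcf", rotate left by 1
First 1 characters: "j"
Remaining characters: "dpdcf"
Concatenate remaining + first: "dpdcf" + "j" = "dpdcfj"

dpdcfj


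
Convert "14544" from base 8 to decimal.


Input: "14544" in base 8
Positional expansion:
  Digit '1' (value 1) x 8^4 = 4096
  Digit '4' (value 4) x 8^3 = 2048
  Digit '5' (value 5) x 8^2 = 320
  Digit '4' (value 4) x 8^1 = 32
  Digit '4' (value 4) x 8^0 = 4
Sum = 6500

6500


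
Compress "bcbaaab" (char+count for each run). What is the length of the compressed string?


Input: bcbaaab
Runs:
  'b' x 1 => "b1"
  'c' x 1 => "c1"
  'b' x 1 => "b1"
  'a' x 3 => "a3"
  'b' x 1 => "b1"
Compressed: "b1c1b1a3b1"
Compressed length: 10

10


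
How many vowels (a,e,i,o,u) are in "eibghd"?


Input: eibghd
Checking each character:
  'e' at position 0: vowel (running total: 1)
  'i' at position 1: vowel (running total: 2)
  'b' at position 2: consonant
  'g' at position 3: consonant
  'h' at position 4: consonant
  'd' at position 5: consonant
Total vowels: 2

2


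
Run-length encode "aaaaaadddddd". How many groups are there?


Input: aaaaaadddddd
Scanning for consecutive runs:
  Group 1: 'a' x 6 (positions 0-5)
  Group 2: 'd' x 6 (positions 6-11)
Total groups: 2

2


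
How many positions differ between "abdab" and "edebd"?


Comparing "abdab" and "edebd" position by position:
  Position 0: 'a' vs 'e' => DIFFER
  Position 1: 'b' vs 'd' => DIFFER
  Position 2: 'd' vs 'e' => DIFFER
  Position 3: 'a' vs 'b' => DIFFER
  Position 4: 'b' vs 'd' => DIFFER
Positions that differ: 5

5


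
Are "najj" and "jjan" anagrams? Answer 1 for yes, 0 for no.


Strings: "najj", "jjan"
Sorted first:  ajjn
Sorted second: ajjn
Sorted forms match => anagrams

1


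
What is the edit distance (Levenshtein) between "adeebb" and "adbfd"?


Computing edit distance: "adeebb" -> "adbfd"
DP table:
           a    d    b    f    d
      0    1    2    3    4    5
  a   1    0    1    2    3    4
  d   2    1    0    1    2    3
  e   3    2    1    1    2    3
  e   4    3    2    2    2    3
  b   5    4    3    2    3    3
  b   6    5    4    3    3    4
Edit distance = dp[6][5] = 4

4


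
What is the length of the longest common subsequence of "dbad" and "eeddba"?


LCS of "dbad" and "eeddba"
DP table:
           e    e    d    d    b    a
      0    0    0    0    0    0    0
  d   0    0    0    1    1    1    1
  b   0    0    0    1    1    2    2
  a   0    0    0    1    1    2    3
  d   0    0    0    1    2    2    3
LCS length = dp[4][6] = 3

3


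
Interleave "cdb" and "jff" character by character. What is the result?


Interleaving "cdb" and "jff":
  Position 0: 'c' from first, 'j' from second => "cj"
  Position 1: 'd' from first, 'f' from second => "df"
  Position 2: 'b' from first, 'f' from second => "bf"
Result: cjdfbf

cjdfbf


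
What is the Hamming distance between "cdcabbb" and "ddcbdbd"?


Comparing "cdcabbb" and "ddcbdbd" position by position:
  Position 0: 'c' vs 'd' => differ
  Position 1: 'd' vs 'd' => same
  Position 2: 'c' vs 'c' => same
  Position 3: 'a' vs 'b' => differ
  Position 4: 'b' vs 'd' => differ
  Position 5: 'b' vs 'b' => same
  Position 6: 'b' vs 'd' => differ
Total differences (Hamming distance): 4

4


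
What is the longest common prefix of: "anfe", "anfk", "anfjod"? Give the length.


Words: anfe, anfk, anfjod
  Position 0: all 'a' => match
  Position 1: all 'n' => match
  Position 2: all 'f' => match
  Position 3: ('e', 'k', 'j') => mismatch, stop
LCP = "anf" (length 3)

3


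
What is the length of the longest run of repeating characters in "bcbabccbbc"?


Input: "bcbabccbbc"
Scanning for longest run:
  Position 1 ('c'): new char, reset run to 1
  Position 2 ('b'): new char, reset run to 1
  Position 3 ('a'): new char, reset run to 1
  Position 4 ('b'): new char, reset run to 1
  Position 5 ('c'): new char, reset run to 1
  Position 6 ('c'): continues run of 'c', length=2
  Position 7 ('b'): new char, reset run to 1
  Position 8 ('b'): continues run of 'b', length=2
  Position 9 ('c'): new char, reset run to 1
Longest run: 'c' with length 2

2
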